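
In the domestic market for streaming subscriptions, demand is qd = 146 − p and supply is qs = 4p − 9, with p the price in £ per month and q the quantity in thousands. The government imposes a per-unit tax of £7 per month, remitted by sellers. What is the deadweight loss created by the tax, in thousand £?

Without the tax, 146 − p = 4p − 9 gives 5p = 155, so p* = £31 and q* = 115.
With the tax collected from sellers, supply shifts: qs = 4(p − 7) − 9.
Solving gives q = 109.4 with consumers paying £36.6 and sellers receiving £29.6 (the £7 wedge).
Quantity falls by |ΔQ| = |115 − 109.4| = 5.6.
DWL = ½ · t · |ΔQ| = ½ · 7 · 5.6 = £19.6.

Deadweight loss = £19.6 thousand.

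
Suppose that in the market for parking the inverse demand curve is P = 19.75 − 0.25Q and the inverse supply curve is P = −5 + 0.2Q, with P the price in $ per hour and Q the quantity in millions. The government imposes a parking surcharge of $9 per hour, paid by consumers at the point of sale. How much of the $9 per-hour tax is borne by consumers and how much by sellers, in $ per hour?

Inverting to Q(P) form: Qd = 79 − 4P; Qs = 5P + 25.
Before the tax: set 79 − 4P = 5P + 25 → P* = $6, Q* = 55.
With the tax collected from consumers, demand (in seller-price terms) shifts: Qd = 79 − 4(P + 9).
New equilibrium: consumers pay $11, sellers receive $2, Q = 35. (Wedge: Pb − Ps = 9.)
Burden on consumers: $5; on sellers: $4. (They sum to $9.)

Consumers bear $5 per hour; sellers bear $4 per hour.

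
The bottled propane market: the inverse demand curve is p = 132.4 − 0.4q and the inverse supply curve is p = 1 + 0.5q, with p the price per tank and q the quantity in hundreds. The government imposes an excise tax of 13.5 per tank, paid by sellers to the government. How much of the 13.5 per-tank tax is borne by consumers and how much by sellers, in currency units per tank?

Rewrite in direct form: qd = 331 − 2.5p and qs = 2p − 2.
Without the tax, 331 − 2.5p = 2p − 2 gives 4.5p = 333, so p* = 74 and q* = 146.
With the tax collected from sellers, supply shifts: qs = 2(p − 13.5) − 2.
Solving gives q = 131 with consumers paying 80 and sellers receiving 66.5 (the 13.5 wedge).
Burden on consumers: 6; on sellers: 7.5. (They sum to 13.5.)
The less price-elastic side of the market bears the larger share of a per-unit tax.

Consumers bear 6 per tank; sellers bear 7.5 per tank.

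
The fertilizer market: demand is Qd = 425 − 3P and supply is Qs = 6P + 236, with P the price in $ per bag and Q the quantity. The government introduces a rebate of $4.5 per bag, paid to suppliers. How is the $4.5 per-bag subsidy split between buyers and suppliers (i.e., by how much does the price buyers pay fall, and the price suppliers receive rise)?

Buyers gain $3 per bag; suppliers gain $1.5 per bag.

Without the subsidy, 425 − 3P = 6P + 236 gives 9P = 189, so P* = $21 and Q* = 362.
With a per-unit subsidy paid to suppliers, each receives P + 4.5 per unit sold, so supply becomes Qs = 6(P + 4.5) + 236.
Solving gives Q = 371 with buyers paying $18 and suppliers receiving $22.5 (the $4.5 wedge).
Gain to buyers: $3; to suppliers: $1.5. (They sum to $4.5.)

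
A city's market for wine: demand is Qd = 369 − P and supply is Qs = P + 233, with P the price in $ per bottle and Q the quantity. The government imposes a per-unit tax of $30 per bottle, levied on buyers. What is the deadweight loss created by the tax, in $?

Deadweight loss = $225.

Without the tax, 369 − P = P + 233 gives 2P = 136, so P* = $68 and Q* = 301.
With the tax collected from buyers, demand (in seller-price terms) shifts: Qd = 369 − (P + 30).
Solving gives Q = 286 with buyers paying $83 and suppliers receiving $53 (the $30 wedge).
Quantity falls by |ΔQ| = |301 − 286| = 15.
DWL = ½ · t · |ΔQ| = ½ · 30 · 15 = $225.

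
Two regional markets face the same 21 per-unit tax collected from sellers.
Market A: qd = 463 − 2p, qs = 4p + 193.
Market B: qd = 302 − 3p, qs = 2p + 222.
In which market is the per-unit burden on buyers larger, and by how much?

Market A, by 5.6.

Market A: pre-tax p* = 45, q* = 373; post-tax q = 345; per-unit burden on buyers = 14.
Market B: pre-tax p* = 16, q* = 254; post-tax q = 228.8; per-unit burden on buyers = 8.4.
Difference: 14 vs 8.4 → market A is larger by 5.6.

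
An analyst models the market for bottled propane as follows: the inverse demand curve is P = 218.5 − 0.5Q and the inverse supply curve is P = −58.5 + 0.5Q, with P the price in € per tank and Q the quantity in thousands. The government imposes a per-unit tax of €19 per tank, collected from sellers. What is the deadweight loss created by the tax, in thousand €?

Inverting to Q(P) form: Qd = 437 − 2P; Qs = 2P + 117.
Without the tax, 437 − 2P = 2P + 117 gives 4P = 320, so P* = €80 and Q* = 277.
With the tax collected from sellers, supply shifts: Qs = 2(P − 19) + 117.
New equilibrium: consumers pay €89.5, sellers receive €70.5, Q = 258. (Wedge: Pb − Ps = 19.)
Quantity falls by |ΔQ| = |277 − 258| = 19.
DWL = ½ · t · |ΔQ| = ½ · 19 · 19 = €180.5.

Deadweight loss = €180.5 thousand.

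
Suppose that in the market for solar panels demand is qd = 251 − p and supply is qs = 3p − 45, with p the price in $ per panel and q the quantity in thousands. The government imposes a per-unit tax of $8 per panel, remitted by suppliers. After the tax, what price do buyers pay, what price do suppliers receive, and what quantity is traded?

Without the tax, 251 − p = 3p − 45 gives 4p = 296, so p* = $74 and q* = 177.
With the tax collected from suppliers, supply shifts: qs = 3(p − 8) − 45.
Solving gives q = 171 with buyers paying $80 and suppliers receiving $72 (the $8 wedge).
The less price-elastic side of the market bears the larger share of a per-unit tax.

Buyers pay $80; suppliers receive $72; quantity = 171.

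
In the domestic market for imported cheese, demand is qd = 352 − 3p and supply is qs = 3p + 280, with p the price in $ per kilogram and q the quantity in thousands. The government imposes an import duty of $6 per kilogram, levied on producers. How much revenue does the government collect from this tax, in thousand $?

Before the tax: set 352 − 3p = 3p + 280 → p* = $12, q* = 316.
With the tax collected from producers, supply shifts: qs = 3(p − 6) + 280.
Solving gives q = 307 with consumers paying $15 and producers receiving $9 (the $6 wedge).
Revenue = t · Q = 6 · 307 = $1842.

Tax revenue = $1842 thousand.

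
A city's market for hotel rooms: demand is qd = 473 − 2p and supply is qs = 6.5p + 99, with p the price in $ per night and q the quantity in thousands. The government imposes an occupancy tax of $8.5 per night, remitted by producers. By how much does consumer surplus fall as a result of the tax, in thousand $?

Consumer surplus falls by $2460.25 thousand.

Before the tax: set 473 − 2p = 6.5p + 99 → p* = $44, q* = 385.
With the tax collected from producers, supply shifts: qs = 6.5(p − 8.5) + 99.
New equilibrium: consumers pay $50.5, producers receive $42, q = 372. (Wedge: pb − ps = 8.5.)
ΔCS is the trapezoid between Q = 372 and Q = 385 of height $6.5: ½ · (385 + 372) · 6.5 = $2460.25.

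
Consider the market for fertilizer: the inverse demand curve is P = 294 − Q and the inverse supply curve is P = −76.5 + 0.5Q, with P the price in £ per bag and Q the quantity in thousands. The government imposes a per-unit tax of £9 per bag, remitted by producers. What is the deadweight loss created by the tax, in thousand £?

Inverting to Q(P) form: Qd = 294 − P; Qs = 2P + 153.
Before the tax: set 294 − P = 2P + 153 → P* = £47, Q* = 247.
With the tax collected from producers, supply shifts: Qs = 2(P − 9) + 153.
New equilibrium: buyers pay £53, producers receive £44, Q = 241. (Wedge: Pb − Ps = 9.)
Quantity falls by |ΔQ| = |247 − 241| = 6.
DWL = ½ · t · |ΔQ| = ½ · 9 · 6 = £27.

Deadweight loss = £27 thousand.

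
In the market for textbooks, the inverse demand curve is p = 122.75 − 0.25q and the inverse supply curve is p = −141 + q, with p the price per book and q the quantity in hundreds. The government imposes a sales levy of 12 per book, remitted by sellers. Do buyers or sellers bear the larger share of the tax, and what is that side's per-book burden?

Sellers bear the larger share: 9.6 per book.

Inverting to q(p) form: qd = 491 − 4p; qs = p + 141.
Before the tax: set 491 − 4p = p + 141 → p* = 70, q* = 211.
With the tax collected from sellers, supply shifts: qs = (p − 12) + 141.
New equilibrium: buyers pay 72.4, sellers receive 60.4, q = 201.4. (Wedge: pb − ps = 12.)
Per-book burden: buyers 2.4, sellers 9.6.
Sellers take the larger share because supply is less price-elastic here (demand slope 4 vs supply slope 1).
The less price-elastic side of the market bears the larger share of a per-unit tax.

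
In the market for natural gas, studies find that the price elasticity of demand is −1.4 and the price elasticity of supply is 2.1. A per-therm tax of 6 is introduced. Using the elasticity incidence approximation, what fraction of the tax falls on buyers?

Buyers' share ≈ 0.6.

Incidence ratio: buyers' share ≈ εs / (εs + |εd|) = 2.1 / (2.1 + 1.4) = 0.6.
Supply is the more elastic side, so buyers bear the larger share.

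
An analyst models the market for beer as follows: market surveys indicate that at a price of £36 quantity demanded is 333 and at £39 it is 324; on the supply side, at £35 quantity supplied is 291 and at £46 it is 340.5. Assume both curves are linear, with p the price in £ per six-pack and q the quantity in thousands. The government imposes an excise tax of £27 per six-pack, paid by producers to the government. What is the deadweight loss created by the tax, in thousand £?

Deadweight loss = £656.1 thousand.

Demand slope: (324 − 333)/(39 − 36) = -3, so qd = 441 − 3p.
Supply slope: (340.5 − 291)/(46 − 35) = 4.5, so qs = 4.5p + 133.5.
Without the tax, 441 − 3p = 4.5p + 133.5 gives 7.5p = 307.5, so p* = £41 and q* = 318.
With the tax collected from producers, supply shifts: qs = 4.5(p − 27) + 133.5.
New equilibrium: consumers pay £57.2, producers receive £30.2, q = 269.4. (Wedge: pb − ps = 27.)
Quantity falls by |ΔQ| = |318 − 269.4| = 48.6.
DWL = ½ · t · |ΔQ| = ½ · 27 · 48.6 = £656.1.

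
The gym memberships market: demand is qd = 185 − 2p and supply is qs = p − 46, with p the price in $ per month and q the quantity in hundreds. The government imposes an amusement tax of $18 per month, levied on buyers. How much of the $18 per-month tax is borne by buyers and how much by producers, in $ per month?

Before the tax: set 185 − 2p = p − 46 → p* = $77, q* = 31.
With the tax collected from buyers, demand (in seller-price terms) shifts: qd = 185 − 2(p + 18).
New equilibrium: buyers pay $83, producers receive $65, q = 19. (Wedge: pb − ps = 18.)
Burden on buyers: $6; on producers: $12. (They sum to $18.)

Buyers bear $6 per month; producers bear $12 per month.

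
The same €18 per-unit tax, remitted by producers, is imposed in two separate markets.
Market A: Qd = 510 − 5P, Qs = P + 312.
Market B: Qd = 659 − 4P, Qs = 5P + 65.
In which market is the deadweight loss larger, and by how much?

Market A: pre-tax P* = €33, Q* = 345; post-tax Q = 330; deadweight loss = €135.
Market B: pre-tax P* = €66, Q* = 395; post-tax Q = 355; deadweight loss = €360.
Difference: €135 vs €360 → market B is larger by €225.

Market B, by €225.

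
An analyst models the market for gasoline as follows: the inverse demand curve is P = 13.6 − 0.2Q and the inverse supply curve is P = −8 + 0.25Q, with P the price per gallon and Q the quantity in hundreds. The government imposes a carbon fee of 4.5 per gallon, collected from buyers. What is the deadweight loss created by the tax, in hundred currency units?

Inverting to Q(P) form: Qd = 68 − 5P; Qs = 4P + 32.
Before the tax: set 68 − 5P = 4P + 32 → P* = 4, Q* = 48.
With the tax collected from buyers, demand (in seller-price terms) shifts: Qd = 68 − 5(P + 4.5).
Solving gives Q = 38 with buyers paying 6 and sellers receiving 1.5 (the 4.5 wedge).
Quantity falls by |ΔQ| = |48 − 38| = 10.
DWL = ½ · t · |ΔQ| = ½ · 4.5 · 10 = 22.5.

Deadweight loss = 22.5 hundred.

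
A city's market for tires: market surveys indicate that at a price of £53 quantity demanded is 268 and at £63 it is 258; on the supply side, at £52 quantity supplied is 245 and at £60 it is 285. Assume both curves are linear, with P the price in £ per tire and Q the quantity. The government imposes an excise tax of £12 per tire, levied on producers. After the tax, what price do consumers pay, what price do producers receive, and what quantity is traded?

Demand slope: (258 − 268)/(63 − 53) = -1, so Qd = 321 − P.
Supply slope: (285 − 245)/(60 − 52) = 5, so Qs = 5P − 15.
Without the tax, 321 − P = 5P − 15 gives 6P = 336, so P* = £56 and Q* = 265.
With the tax collected from producers, supply shifts: Qs = 5(P − 12) − 15.
Solving gives Q = 255 with consumers paying £66 and producers receiving £54 (the £12 wedge).

Consumers pay £66; producers receive £54; quantity = 255.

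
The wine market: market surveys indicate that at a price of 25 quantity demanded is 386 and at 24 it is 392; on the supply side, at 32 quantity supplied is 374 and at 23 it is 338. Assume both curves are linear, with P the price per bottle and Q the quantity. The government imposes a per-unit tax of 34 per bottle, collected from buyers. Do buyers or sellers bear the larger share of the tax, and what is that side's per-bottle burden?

Demand slope: (392 − 386)/(24 − 25) = -6, so Qd = 536 − 6P.
Supply slope: (338 − 374)/(23 − 32) = 4, so Qs = 4P + 246.
Before the tax: set 536 − 6P = 4P + 246 → P* = 29, Q* = 362.
With the tax collected from buyers, demand (in seller-price terms) shifts: Qd = 536 − 6(P + 34).
Solving gives Q = 280.4 with buyers paying 42.6 and sellers receiving 8.6 (the 34 wedge).
Per-bottle burden: buyers 13.6, sellers 20.4.
Sellers take the larger share because supply is less price-elastic here (demand slope 6 vs supply slope 4).
The less price-elastic side of the market bears the larger share of a per-unit tax.

Sellers bear the larger share: 20.4 per bottle.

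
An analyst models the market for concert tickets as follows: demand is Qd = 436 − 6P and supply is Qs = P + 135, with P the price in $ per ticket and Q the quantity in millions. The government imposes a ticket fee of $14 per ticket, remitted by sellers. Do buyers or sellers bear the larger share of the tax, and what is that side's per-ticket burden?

Before the tax: set 436 − 6P = P + 135 → P* = $43, Q* = 178.
With the tax collected from sellers, supply shifts: Qs = (P − 14) + 135.
Solving gives Q = 166 with buyers paying $45 and sellers receiving $31 (the $14 wedge).
Per-ticket burden: buyers $2, sellers $12.
Sellers take the larger share because supply is less price-elastic here (demand slope 6 vs supply slope 1).
The less price-elastic side of the market bears the larger share of a per-unit tax.

Sellers bear the larger share: $12 per ticket.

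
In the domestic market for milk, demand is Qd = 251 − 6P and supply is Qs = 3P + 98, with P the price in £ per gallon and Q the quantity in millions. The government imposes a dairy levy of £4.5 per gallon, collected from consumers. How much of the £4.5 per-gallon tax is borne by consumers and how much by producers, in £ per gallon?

Without the tax, 251 − 6P = 3P + 98 gives 9P = 153, so P* = £17 and Q* = 149.
With the tax collected from consumers, demand (in seller-price terms) shifts: Qd = 251 − 6(P + 4.5).
Solving gives Q = 140 with consumers paying £18.5 and producers receiving £14 (the £4.5 wedge).
Burden on consumers: £1.5; on producers: £3. (They sum to £4.5.)

Consumers bear £1.5 per gallon; producers bear £3 per gallon.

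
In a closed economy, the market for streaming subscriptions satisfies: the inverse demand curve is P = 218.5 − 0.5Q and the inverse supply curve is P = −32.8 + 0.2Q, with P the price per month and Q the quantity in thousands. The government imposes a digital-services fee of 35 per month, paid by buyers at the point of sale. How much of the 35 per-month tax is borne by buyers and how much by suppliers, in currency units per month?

Buyers bear 25 per month; suppliers bear 10 per month.

Rewrite in direct form: Qd = 437 − 2P and Qs = 5P + 164.
Before the tax: set 437 − 2P = 5P + 164 → P* = 39, Q* = 359.
With the tax collected from buyers, demand (in seller-price terms) shifts: Qd = 437 − 2(P + 35).
New equilibrium: buyers pay 64, suppliers receive 29, Q = 309. (Wedge: Pb − Ps = 35.)
Burden on buyers: 25; on suppliers: 10. (They sum to 35.)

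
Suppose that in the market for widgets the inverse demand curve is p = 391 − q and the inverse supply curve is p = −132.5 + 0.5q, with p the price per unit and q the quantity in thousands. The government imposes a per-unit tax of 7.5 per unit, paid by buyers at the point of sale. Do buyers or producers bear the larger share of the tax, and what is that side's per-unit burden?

Buyers bear the larger share: 5 per unit.

Rewrite in direct form: qd = 391 − p and qs = 2p + 265.
Before the tax: set 391 − p = 2p + 265 → p* = 42, q* = 349.
With the tax collected from buyers, demand (in seller-price terms) shifts: qd = 391 − (p + 7.5).
New equilibrium: buyers pay 47, producers receive 39.5, q = 344. (Wedge: pb − ps = 7.5.)
Per-unit burden: buyers 5, producers 2.5.
Buyers take the larger share because demand is less price-elastic here (demand slope 1 vs supply slope 2).
The less price-elastic side of the market bears the larger share of a per-unit tax.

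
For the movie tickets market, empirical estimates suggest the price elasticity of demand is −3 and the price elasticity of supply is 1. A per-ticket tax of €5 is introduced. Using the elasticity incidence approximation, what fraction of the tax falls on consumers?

Consumers' share ≈ 0.25.

Incidence ratio: consumers' share ≈ εs / (εs + |εd|) = 1 / (1 + 3) = 0.25.
Supply is the less elastic side, so consumers bear the smaller share.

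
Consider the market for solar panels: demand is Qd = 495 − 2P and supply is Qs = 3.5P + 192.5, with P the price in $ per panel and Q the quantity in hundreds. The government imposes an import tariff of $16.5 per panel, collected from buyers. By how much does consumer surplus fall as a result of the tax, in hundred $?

Before the tax: set 495 − 2P = 3.5P + 192.5 → P* = $55, Q* = 385.
With the tax collected from buyers, demand (in seller-price terms) shifts: Qd = 495 − 2(P + 16.5).
New equilibrium: buyers pay $65.5, producers receive $49, Q = 364. (Wedge: Pb − Ps = 16.5.)
ΔCS is the trapezoid between Q = 364 and Q = 385 of height $10.5: ½ · (385 + 364) · 10.5 = $3932.25.

Consumer surplus falls by $3932.25 hundred.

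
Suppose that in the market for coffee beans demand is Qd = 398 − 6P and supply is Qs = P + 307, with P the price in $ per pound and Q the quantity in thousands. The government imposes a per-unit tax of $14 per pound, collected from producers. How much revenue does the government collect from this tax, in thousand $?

Tax revenue = $4312 thousand.

Before the tax: set 398 − 6P = P + 307 → P* = $13, Q* = 320.
With the tax collected from producers, supply shifts: Qs = (P − 14) + 307.
Solving gives Q = 308 with buyers paying $15 and producers receiving $1 (the $14 wedge).
Revenue = t · Q = 14 · 308 = $4312.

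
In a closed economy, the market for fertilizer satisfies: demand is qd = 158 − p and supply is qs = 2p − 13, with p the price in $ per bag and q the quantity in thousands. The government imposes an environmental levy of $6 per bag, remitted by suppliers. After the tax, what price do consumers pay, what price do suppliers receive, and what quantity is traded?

Consumers pay $61; suppliers receive $55; quantity = 97.

Without the tax, 158 − p = 2p − 13 gives 3p = 171, so p* = $57 and q* = 101.
With the tax collected from suppliers, supply shifts: qs = 2(p − 6) − 13.
Solving gives q = 97 with consumers paying $61 and suppliers receiving $55 (the $6 wedge).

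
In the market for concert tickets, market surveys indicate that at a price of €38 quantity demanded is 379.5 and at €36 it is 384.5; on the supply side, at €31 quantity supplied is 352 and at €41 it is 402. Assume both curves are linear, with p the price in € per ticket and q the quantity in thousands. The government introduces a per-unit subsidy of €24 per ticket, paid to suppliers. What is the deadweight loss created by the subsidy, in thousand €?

Demand slope: (384.5 − 379.5)/(36 − 38) = -2.5, so qd = 474.5 − 2.5p.
Supply slope: (402 − 352)/(41 − 31) = 5, so qs = 5p + 197.
Before the subsidy: set 474.5 − 2.5p = 5p + 197 → p* = €37, q* = 382.
With a per-unit subsidy paid to suppliers, each receives p + 24 per unit sold, so supply becomes qs = 5(p + 24) + 197.
Solving gives q = 422 with buyers paying €21 and suppliers receiving €45 (the €24 wedge).
Quantity rises by |ΔQ| = |382 − 422| = 40.
DWL = ½ · t · |ΔQ| = ½ · 24 · 40 = €480.

Deadweight loss = €480 thousand.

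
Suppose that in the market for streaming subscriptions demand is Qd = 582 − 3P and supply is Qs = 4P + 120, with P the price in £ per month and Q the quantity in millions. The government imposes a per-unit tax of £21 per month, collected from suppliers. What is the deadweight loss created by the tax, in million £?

Before the tax: set 582 − 3P = 4P + 120 → P* = £66, Q* = 384.
With the tax collected from suppliers, supply shifts: Qs = 4(P − 21) + 120.
New equilibrium: buyers pay £78, suppliers receive £57, Q = 348. (Wedge: Pb − Ps = 21.)
Quantity falls by |ΔQ| = |384 − 348| = 36.
DWL = ½ · t · |ΔQ| = ½ · 21 · 36 = £378.

Deadweight loss = £378 million.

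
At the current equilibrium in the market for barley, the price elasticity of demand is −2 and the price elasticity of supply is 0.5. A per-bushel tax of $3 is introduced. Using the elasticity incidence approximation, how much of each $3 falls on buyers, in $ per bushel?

Buyers bear ≈ $0.6 per bushel.

Incidence ratio: buyers' share ≈ εs / (εs + |εd|) = 0.5 / (0.5 + 2) = 0.2.
So buyers bear ≈ 0.2 × $3 = $0.6; sellers bear $2.4.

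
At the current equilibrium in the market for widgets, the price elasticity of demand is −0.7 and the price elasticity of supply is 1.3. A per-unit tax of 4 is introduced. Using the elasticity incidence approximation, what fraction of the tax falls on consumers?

Incidence ratio: consumers' share ≈ εs / (εs + |εd|) = 1.3 / (1.3 + 0.7) = 0.65.
Supply is the more elastic side, so consumers bear the larger share.

Consumers' share ≈ 0.65.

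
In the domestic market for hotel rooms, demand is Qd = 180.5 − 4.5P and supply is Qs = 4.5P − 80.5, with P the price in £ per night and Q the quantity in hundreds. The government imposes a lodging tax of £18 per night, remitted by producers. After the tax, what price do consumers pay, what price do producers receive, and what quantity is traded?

Consumers pay £38; producers receive £20; quantity = 9.5.

Without the tax, 180.5 − 4.5P = 4.5P − 80.5 gives 9P = 261, so P* = £29 and Q* = 50.
With the tax collected from producers, supply shifts: Qs = 4.5(P − 18) − 80.5.
Solving gives Q = 9.5 with consumers paying £38 and producers receiving £20 (the £18 wedge).
The less price-elastic side of the market bears the larger share of a per-unit tax.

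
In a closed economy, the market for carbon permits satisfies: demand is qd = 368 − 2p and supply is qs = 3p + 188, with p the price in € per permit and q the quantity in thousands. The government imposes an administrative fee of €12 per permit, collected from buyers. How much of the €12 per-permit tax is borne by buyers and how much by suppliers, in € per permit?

Buyers bear €7.2 per permit; suppliers bear €4.8 per permit.

Before the tax: set 368 − 2p = 3p + 188 → p* = €36, q* = 296.
With the tax collected from buyers, demand (in seller-price terms) shifts: qd = 368 − 2(p + 12).
New equilibrium: buyers pay €43.2, suppliers receive €31.2, q = 281.6. (Wedge: pb − ps = 12.)
Burden on buyers: €7.2; on suppliers: €4.8. (They sum to €12.)
The less price-elastic side of the market bears the larger share of a per-unit tax.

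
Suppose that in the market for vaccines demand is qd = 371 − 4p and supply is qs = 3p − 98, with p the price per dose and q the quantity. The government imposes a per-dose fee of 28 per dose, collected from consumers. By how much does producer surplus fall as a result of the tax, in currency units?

Before the tax: set 371 − 4p = 3p − 98 → p* = 67, q* = 103.
With the tax collected from consumers, demand (in seller-price terms) shifts: qd = 371 − 4(p + 28).
Solving gives q = 55 with consumers paying 79 and sellers receiving 51 (the 28 wedge).
ΔPS is the trapezoid between Q = 55 and Q = 103 of height 16: ½ · (103 + 55) · 16 = 1264.

Producer surplus falls by 1264.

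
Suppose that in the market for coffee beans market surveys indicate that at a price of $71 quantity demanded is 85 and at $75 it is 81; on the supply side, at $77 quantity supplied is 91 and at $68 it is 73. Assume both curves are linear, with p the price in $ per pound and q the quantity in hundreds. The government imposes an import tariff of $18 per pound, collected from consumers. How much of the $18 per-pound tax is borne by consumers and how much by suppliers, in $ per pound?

Consumers bear $12 per pound; suppliers bear $6 per pound.

Demand slope: (81 − 85)/(75 − 71) = -1, so qd = 156 − p.
Supply slope: (73 − 91)/(68 − 77) = 2, so qs = 2p − 63.
Before the tax: set 156 − p = 2p − 63 → p* = $73, q* = 83.
With the tax collected from consumers, demand (in seller-price terms) shifts: qd = 156 − (p + 18).
New equilibrium: consumers pay $85, suppliers receive $67, q = 71. (Wedge: pb − ps = 18.)
Burden on consumers: $12; on suppliers: $6. (They sum to $18.)
The less price-elastic side of the market bears the larger share of a per-unit tax.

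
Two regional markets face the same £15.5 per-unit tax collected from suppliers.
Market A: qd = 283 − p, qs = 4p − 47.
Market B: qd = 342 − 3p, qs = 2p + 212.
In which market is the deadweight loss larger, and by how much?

Market A: pre-tax p* = £66, q* = 217; post-tax q = 204.6; deadweight loss = £96.1.
Market B: pre-tax p* = £26, q* = 264; post-tax q = 245.4; deadweight loss = £144.15.
Difference: £96.1 vs £144.15 → market B is larger by £48.05.

Market B, by £48.05.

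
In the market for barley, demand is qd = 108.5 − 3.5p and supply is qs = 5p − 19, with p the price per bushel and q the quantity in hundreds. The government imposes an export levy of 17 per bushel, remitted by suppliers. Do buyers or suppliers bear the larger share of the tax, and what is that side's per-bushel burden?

Buyers bear the larger share: 10 per bushel.

Without the tax, 108.5 − 3.5p = 5p − 19 gives 8.5p = 127.5, so p* = 15 and q* = 56.
With the tax collected from suppliers, supply shifts: qs = 5(p − 17) − 19.
New equilibrium: buyers pay 25, suppliers receive 8, q = 21. (Wedge: pb − ps = 17.)
Per-bushel burden: buyers 10, suppliers 7.
Buyers take the larger share because demand is less price-elastic here (demand slope 3.5 vs supply slope 5).
The less price-elastic side of the market bears the larger share of a per-unit tax.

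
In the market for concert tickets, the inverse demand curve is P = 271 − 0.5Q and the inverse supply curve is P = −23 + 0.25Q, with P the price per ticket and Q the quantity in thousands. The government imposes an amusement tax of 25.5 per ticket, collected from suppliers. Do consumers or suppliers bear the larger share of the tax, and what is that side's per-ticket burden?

Consumers bear the larger share: 17 per ticket.

Inverting to Q(P) form: Qd = 542 − 2P; Qs = 4P + 92.
Before the tax: set 542 − 2P = 4P + 92 → P* = 75, Q* = 392.
With the tax collected from suppliers, supply shifts: Qs = 4(P − 25.5) + 92.
Solving gives Q = 358 with consumers paying 92 and suppliers receiving 66.5 (the 25.5 wedge).
Per-ticket burden: consumers 17, suppliers 8.5.
Consumers take the larger share because demand is less price-elastic here (demand slope 2 vs supply slope 4).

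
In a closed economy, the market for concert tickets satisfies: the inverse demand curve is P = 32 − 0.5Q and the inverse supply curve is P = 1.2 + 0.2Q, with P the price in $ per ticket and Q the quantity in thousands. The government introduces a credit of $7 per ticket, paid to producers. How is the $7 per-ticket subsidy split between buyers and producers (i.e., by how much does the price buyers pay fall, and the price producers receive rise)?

Rewrite in direct form: Qd = 64 − 2P and Qs = 5P − 6.
Before the subsidy: set 64 − 2P = 5P − 6 → P* = $10, Q* = 44.
With a per-unit subsidy paid to producers, each receives P + 7 per unit sold, so supply becomes Qs = 5(P + 7) − 6.
New equilibrium: buyers pay $5, producers receive $12, Q = 54. (Wedge: Pb − Ps = −7.)
Gain to buyers: $5; to producers: $2. (They sum to $7.)

Buyers gain $5 per ticket; producers gain $2 per ticket.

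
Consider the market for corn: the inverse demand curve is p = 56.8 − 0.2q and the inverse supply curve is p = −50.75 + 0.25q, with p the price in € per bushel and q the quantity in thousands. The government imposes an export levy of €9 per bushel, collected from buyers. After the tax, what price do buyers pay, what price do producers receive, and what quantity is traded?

Buyers pay €13; producers receive €4; quantity = 219.

Inverting to q(p) form: qd = 284 − 5p; qs = 4p + 203.
Before the tax: set 284 − 5p = 4p + 203 → p* = €9, q* = 239.
With the tax collected from buyers, demand (in seller-price terms) shifts: qd = 284 − 5(p + 9).
Solving gives q = 219 with buyers paying €13 and producers receiving €4 (the €9 wedge).
The less price-elastic side of the market bears the larger share of a per-unit tax.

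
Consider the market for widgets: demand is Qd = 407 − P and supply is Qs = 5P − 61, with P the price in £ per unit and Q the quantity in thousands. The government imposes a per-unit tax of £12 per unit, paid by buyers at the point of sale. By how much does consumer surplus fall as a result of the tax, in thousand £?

Without the tax, 407 − P = 5P − 61 gives 6P = 468, so P* = £78 and Q* = 329.
With the tax collected from buyers, demand (in seller-price terms) shifts: Qd = 407 − (P + 12).
Solving gives Q = 319 with buyers paying £88 and suppliers receiving £76 (the £12 wedge).
ΔCS is the trapezoid between Q = 319 and Q = 329 of height £10: ½ · (329 + 319) · 10 = £3240.

Consumer surplus falls by £3240 thousand.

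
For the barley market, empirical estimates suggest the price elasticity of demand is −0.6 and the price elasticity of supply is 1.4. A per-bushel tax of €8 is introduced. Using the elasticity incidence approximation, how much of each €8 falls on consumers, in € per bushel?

Incidence ratio: consumers' share ≈ εs / (εs + |εd|) = 1.4 / (1.4 + 0.6) = 0.7.
So consumers bear ≈ 0.7 × €8 = €5.6; suppliers bear €2.4.

Consumers bear ≈ €5.6 per bushel.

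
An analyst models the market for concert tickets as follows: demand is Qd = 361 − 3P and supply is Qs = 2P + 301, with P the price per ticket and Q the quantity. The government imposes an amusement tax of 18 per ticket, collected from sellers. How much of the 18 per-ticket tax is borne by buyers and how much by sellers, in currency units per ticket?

Without the tax, 361 − 3P = 2P + 301 gives 5P = 60, so P* = 12 and Q* = 325.
With the tax collected from sellers, supply shifts: Qs = 2(P − 18) + 301.
Solving gives Q = 303.4 with buyers paying 19.2 and sellers receiving 1.2 (the 18 wedge).
Burden on buyers: 7.2; on sellers: 10.8. (They sum to 18.)
The less price-elastic side of the market bears the larger share of a per-unit tax.

Buyers bear 7.2 per ticket; sellers bear 10.8 per ticket.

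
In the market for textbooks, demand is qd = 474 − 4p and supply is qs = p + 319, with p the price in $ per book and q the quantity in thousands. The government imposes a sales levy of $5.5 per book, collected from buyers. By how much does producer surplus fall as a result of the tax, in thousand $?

Before the tax: set 474 − 4p = p + 319 → p* = $31, q* = 350.
With the tax collected from buyers, demand (in seller-price terms) shifts: qd = 474 − 4(p + 5.5).
Solving gives q = 345.6 with buyers paying $32.1 and suppliers receiving $26.6 (the $5.5 wedge).
ΔPS is the trapezoid between Q = 345.6 and Q = 350 of height $4.4: ½ · (350 + 345.6) · 4.4 = $1530.32.

Producer surplus falls by $1530.32 thousand.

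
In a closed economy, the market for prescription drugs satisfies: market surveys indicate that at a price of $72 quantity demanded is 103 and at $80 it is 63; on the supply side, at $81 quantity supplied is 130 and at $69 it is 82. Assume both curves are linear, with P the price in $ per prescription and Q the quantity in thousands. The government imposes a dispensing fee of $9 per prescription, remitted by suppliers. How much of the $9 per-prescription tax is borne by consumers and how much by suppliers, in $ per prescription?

Demand slope: (63 − 103)/(80 − 72) = -5, so Qd = 463 − 5P.
Supply slope: (82 − 130)/(69 − 81) = 4, so Qs = 4P − 194.
Without the tax, 463 − 5P = 4P − 194 gives 9P = 657, so P* = $73 and Q* = 98.
With the tax collected from suppliers, supply shifts: Qs = 4(P − 9) − 194.
Solving gives Q = 78 with consumers paying $77 and suppliers receiving $68 (the $9 wedge).
Burden on consumers: $4; on suppliers: $5. (They sum to $9.)
The less price-elastic side of the market bears the larger share of a per-unit tax.

Consumers bear $4 per prescription; suppliers bear $5 per prescription.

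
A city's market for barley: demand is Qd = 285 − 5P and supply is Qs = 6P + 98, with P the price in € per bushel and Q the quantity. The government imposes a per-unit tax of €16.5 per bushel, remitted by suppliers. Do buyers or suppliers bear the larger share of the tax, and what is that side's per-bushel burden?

Buyers bear the larger share: €9 per bushel.

Before the tax: set 285 − 5P = 6P + 98 → P* = €17, Q* = 200.
With the tax collected from suppliers, supply shifts: Qs = 6(P − 16.5) + 98.
Solving gives Q = 155 with buyers paying €26 and suppliers receiving €9.5 (the €16.5 wedge).
Per-bushel burden: buyers €9, suppliers €7.5.
Buyers take the larger share because demand is less price-elastic here (demand slope 5 vs supply slope 6).
The less price-elastic side of the market bears the larger share of a per-unit tax.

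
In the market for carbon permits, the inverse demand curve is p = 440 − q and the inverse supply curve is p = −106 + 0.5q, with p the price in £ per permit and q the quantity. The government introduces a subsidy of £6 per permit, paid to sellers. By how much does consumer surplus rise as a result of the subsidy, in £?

Rewrite in direct form: qd = 440 − p and qs = 2p + 212.
Before the subsidy: set 440 − p = 2p + 212 → p* = £76, q* = 364.
With a per-unit subsidy paid to sellers, each receives p + 6 per unit sold, so supply becomes qs = 2(p + 6) + 212.
Solving gives q = 368 with buyers paying £72 and sellers receiving £78 (the £6 wedge).
ΔCS is the trapezoid between Q = 368 and Q = 364 of height £4: ½ · (364 + 368) · 4 = £1464.

Consumer surplus rises by £1464.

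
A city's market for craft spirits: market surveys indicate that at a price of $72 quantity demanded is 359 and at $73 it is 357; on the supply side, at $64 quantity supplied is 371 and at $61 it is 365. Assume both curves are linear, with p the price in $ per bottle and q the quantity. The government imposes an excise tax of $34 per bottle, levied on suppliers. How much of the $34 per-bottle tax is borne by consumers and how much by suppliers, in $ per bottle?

Consumers bear $17 per bottle; suppliers bear $17 per bottle.

Demand slope: (357 − 359)/(73 − 72) = -2, so qd = 503 − 2p.
Supply slope: (365 − 371)/(61 − 64) = 2, so qs = 2p + 243.
Before the tax: set 503 − 2p = 2p + 243 → p* = $65, q* = 373.
With the tax collected from suppliers, supply shifts: qs = 2(p − 34) + 243.
Solving gives q = 339 with consumers paying $82 and suppliers receiving $48 (the $34 wedge).
Burden on consumers: $17; on suppliers: $17. (They sum to $34.)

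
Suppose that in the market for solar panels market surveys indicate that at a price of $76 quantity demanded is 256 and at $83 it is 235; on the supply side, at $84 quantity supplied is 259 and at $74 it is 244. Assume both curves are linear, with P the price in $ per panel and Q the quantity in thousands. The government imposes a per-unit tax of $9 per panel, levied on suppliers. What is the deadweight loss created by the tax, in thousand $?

Demand slope: (235 − 256)/(83 − 76) = -3, so Qd = 484 − 3P.
Supply slope: (244 − 259)/(74 − 84) = 1.5, so Qs = 1.5P + 133.
Before the tax: set 484 − 3P = 1.5P + 133 → P* = $78, Q* = 250.
With the tax collected from suppliers, supply shifts: Qs = 1.5(P − 9) + 133.
Solving gives Q = 241 with buyers paying $81 and suppliers receiving $72 (the $9 wedge).
Quantity falls by |ΔQ| = |250 − 241| = 9.
DWL = ½ · t · |ΔQ| = ½ · 9 · 9 = $40.5.

Deadweight loss = $40.5 thousand.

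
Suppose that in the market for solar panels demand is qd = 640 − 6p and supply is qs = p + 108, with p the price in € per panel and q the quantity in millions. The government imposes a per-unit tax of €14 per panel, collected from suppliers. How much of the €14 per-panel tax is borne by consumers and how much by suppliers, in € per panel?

Consumers bear €2 per panel; suppliers bear €12 per panel.

Without the tax, 640 − 6p = p + 108 gives 7p = 532, so p* = €76 and q* = 184.
With the tax collected from suppliers, supply shifts: qs = (p − 14) + 108.
Solving gives q = 172 with consumers paying €78 and suppliers receiving €64 (the €14 wedge).
Burden on consumers: €2; on suppliers: €12. (They sum to €14.)
The less price-elastic side of the market bears the larger share of a per-unit tax.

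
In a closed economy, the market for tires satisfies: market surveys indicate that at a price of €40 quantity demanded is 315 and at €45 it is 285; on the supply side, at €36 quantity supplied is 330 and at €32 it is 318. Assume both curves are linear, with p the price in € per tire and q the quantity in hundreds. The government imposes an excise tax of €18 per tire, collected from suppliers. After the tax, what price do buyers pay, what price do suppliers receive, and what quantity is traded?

Buyers pay €43; suppliers receive €25; quantity = 297.

Demand slope: (285 − 315)/(45 − 40) = -6, so qd = 555 − 6p.
Supply slope: (318 − 330)/(32 − 36) = 3, so qs = 3p + 222.
Before the tax: set 555 − 6p = 3p + 222 → p* = €37, q* = 333.
With the tax collected from suppliers, supply shifts: qs = 3(p − 18) + 222.
Solving gives q = 297 with buyers paying €43 and suppliers receiving €25 (the €18 wedge).
The less price-elastic side of the market bears the larger share of a per-unit tax.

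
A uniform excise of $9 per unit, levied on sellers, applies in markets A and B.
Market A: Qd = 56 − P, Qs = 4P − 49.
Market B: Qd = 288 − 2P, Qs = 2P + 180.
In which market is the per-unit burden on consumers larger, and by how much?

Market A: pre-tax P* = $21, Q* = 35; post-tax Q = 27.8; per-unit burden on consumers = $7.2.
Market B: pre-tax P* = $27, Q* = 234; post-tax Q = 225; per-unit burden on consumers = $4.5.
Difference: $7.2 vs $4.5 → market A is larger by $2.7.

Market A, by $2.7.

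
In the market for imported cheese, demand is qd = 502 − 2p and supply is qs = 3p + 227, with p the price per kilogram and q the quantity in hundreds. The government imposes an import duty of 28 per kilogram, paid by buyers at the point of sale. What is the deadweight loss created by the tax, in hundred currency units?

Before the tax: set 502 − 2p = 3p + 227 → p* = 55, q* = 392.
With the tax collected from buyers, demand (in seller-price terms) shifts: qd = 502 − 2(p + 28).
New equilibrium: buyers pay 71.8, suppliers receive 43.8, q = 358.4. (Wedge: pb − ps = 28.)
Quantity falls by |ΔQ| = |392 − 358.4| = 33.6.
DWL = ½ · t · |ΔQ| = ½ · 28 · 33.6 = 470.4.

Deadweight loss = 470.4 hundred.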